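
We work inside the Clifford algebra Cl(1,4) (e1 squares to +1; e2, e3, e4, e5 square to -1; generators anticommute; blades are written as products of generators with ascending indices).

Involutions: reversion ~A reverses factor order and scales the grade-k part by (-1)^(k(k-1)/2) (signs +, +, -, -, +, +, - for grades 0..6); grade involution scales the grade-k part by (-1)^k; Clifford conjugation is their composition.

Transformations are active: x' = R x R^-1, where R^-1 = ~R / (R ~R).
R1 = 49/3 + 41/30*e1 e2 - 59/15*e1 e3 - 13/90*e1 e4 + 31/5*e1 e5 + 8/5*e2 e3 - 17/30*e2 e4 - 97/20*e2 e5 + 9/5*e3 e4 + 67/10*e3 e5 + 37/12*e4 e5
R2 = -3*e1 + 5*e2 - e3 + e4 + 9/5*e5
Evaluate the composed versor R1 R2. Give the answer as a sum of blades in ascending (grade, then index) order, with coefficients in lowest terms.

Distribute over the terms of R2 (each basis-blade product reordered to ascending indices, repeated generators contracted through their squares):
R1 (-3*e1) = -49*e1 + 41/10*e2 - 59/5*e3 - 13/30*e4 + 93/5*e5 - 24/5*e1 e2 e3 + 17/10*e1 e2 e4 + 291/20*e1 e2 e5 - 27/5*e1 e3 e4 - 201/10*e1 e3 e5 - 37/4*e1 e4 e5
R1 (5*e2) = -41/6*e1 + 245/3*e2 + 8*e3 - 17/6*e4 - 97/4*e5 + 59/3*e1 e2 e3 + 13/18*e1 e2 e4 - 31*e1 e2 e5 + 9*e2 e3 e4 + 67/2*e2 e3 e5 + 185/12*e2 e4 e5
R1 (-e3) = -59/15*e1 + 8/5*e2 - 49/3*e3 - 9/5*e4 - 67/10*e5 - 41/30*e1 e2 e3 - 13/90*e1 e3 e4 + 31/5*e1 e3 e5 - 17/30*e2 e3 e4 - 97/20*e2 e3 e5 - 37/12*e3 e4 e5
R1 (e4) = 13/90*e1 + 17/30*e2 - 9/5*e3 + 49/3*e4 + 37/12*e5 + 41/30*e1 e2 e4 - 59/15*e1 e3 e4 - 31/5*e1 e4 e5 + 8/5*e2 e3 e4 + 97/20*e2 e4 e5 - 67/10*e3 e4 e5
R1 (9/5*e5) = -279/25*e1 + 873/100*e2 - 603/50*e3 - 111/20*e4 + 147/5*e5 + 123/50*e1 e2 e5 - 177/25*e1 e3 e5 - 13/50*e1 e4 e5 + 72/25*e2 e3 e5 - 51/50*e2 e4 e5 + 81/25*e3 e4 e5
Summing the partial products and collecting blades:
Answer: -15926/225*e1 + 28999/300*e2 - 5099/150*e3 + 343/60*e4 + 302/15*e5 + 27/2*e1 e2 e3 + 341/90*e1 e2 e4 - 1399/100*e1 e2 e5 - 853/90*e1 e3 e4 - 1049/50*e1 e3 e5 - 1571/100*e1 e4 e5 + 301/30*e2 e3 e4 + 3153/100*e2 e3 e5 + 2887/150*e2 e4 e5 - 1963/300*e3 e4 e5


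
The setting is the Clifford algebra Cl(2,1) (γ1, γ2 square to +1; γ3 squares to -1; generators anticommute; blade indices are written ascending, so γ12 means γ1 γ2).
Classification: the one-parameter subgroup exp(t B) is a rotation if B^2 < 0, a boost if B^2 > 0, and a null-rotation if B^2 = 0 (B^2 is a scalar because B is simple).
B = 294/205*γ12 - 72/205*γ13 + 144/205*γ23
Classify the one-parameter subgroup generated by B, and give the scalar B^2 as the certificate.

B^2 term by term: the squares give (294/205)^2*(γ12)^2 + (-72/205)^2*(γ13)^2 + (144/205)^2*(γ23)^2 = 86436/42025*(-1) + 5184/42025*(+1) + 20736/42025*(+1) = -36/25 (each basis 2-blade squares to minus the product of its generators' squares); cross terms between blades sharing an index anticommute and cancel. So B^2 = -36/25.
Answer: rotation, certificate B^2 = -36/25. Why this suffices: the scalar -36/25 survives any versor conjugation, so its sign alone determines the class however B is presented.


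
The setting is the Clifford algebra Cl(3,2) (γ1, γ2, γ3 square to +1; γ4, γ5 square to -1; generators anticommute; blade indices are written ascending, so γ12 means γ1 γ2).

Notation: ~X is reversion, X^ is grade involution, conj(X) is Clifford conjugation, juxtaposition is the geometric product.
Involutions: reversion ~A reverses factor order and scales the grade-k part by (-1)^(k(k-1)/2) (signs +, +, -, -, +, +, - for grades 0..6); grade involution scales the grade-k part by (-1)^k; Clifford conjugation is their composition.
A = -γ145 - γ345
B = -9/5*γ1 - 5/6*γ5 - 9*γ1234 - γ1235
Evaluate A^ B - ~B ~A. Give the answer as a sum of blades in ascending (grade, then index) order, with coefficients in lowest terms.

first term: 5/6*γ14 + 5/6*γ34 - 9/5*γ45 + γ124 - 9*γ125 + γ234 - 9*γ235 + 9/5*γ1345
second term: 5/6*γ14 + 5/6*γ34 - 9/5*γ45 + γ124 - 9*γ125 + γ234 - 9*γ235 - 9/5*γ1345
Answer: 18/5*γ1345


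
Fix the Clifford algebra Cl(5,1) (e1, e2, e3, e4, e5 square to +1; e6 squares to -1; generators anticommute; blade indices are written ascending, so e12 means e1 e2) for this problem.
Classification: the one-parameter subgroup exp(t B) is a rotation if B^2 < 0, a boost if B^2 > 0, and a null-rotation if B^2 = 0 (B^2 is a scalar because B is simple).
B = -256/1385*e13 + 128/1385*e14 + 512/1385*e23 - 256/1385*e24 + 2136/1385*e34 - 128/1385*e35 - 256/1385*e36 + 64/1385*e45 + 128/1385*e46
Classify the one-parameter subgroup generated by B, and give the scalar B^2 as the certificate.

B^2 term by term: the squares give (-256/1385)^2*(e13)^2 + (128/1385)^2*(e14)^2 + (512/1385)^2*(e23)^2 + (-256/1385)^2*(e24)^2 + (2136/1385)^2*(e34)^2 + (-128/1385)^2*(e35)^2 + (-256/1385)^2*(e36)^2 + (64/1385)^2*(e45)^2 + (128/1385)^2*(e46)^2 = 65536/1918225*(-1) + 16384/1918225*(-1) + 262144/1918225*(-1) + 65536/1918225*(-1) + 4562496/1918225*(-1) + 16384/1918225*(-1) + 65536/1918225*(+1) + 4096/1918225*(-1) + 16384/1918225*(+1) = -64/25 (each basis 2-blade squares to minus the product of its generators' squares); cross terms between blades sharing an index anticommute and cancel; the commuting (index-disjoint) pairs give grade-4 terms 2*c*c'*(blade product), which cancel blade by blade — e1234: -131072/1918225 + 131072/1918225 = 0; e1345: -32768/1918225 + 32768/1918225 = 0; e1346: -65536/1918225 + 65536/1918225 = 0; e2345: 65536/1918225 - 65536/1918225 = 0; e2346: 131072/1918225 - 131072/1918225 = 0; e3456: 32768/1918225 - 32768/1918225 = 0 — confirming B is simple. So B^2 = -64/25.
Answer: rotation, certificate B^2 = -64/25. The invariant at work: B^2 = -64/25 is unchanged by conjugation, hence its sign classifies the subgroup whatever basis B is written in.


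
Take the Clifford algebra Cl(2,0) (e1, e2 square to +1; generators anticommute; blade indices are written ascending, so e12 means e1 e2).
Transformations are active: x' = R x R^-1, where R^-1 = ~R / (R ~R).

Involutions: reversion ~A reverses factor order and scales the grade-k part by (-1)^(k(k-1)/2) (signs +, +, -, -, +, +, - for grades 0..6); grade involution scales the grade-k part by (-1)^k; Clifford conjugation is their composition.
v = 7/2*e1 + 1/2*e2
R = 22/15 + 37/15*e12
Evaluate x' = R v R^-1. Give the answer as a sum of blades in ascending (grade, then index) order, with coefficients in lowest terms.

~R = 22/15 - 37/15*e12, and R ~R = 1853/225, so R^-1 = ~R / (1853/225).
R v = 191/30*e1 - 79/10*e2
Answer: -4567/3706*e1 - 12281/3706*e2


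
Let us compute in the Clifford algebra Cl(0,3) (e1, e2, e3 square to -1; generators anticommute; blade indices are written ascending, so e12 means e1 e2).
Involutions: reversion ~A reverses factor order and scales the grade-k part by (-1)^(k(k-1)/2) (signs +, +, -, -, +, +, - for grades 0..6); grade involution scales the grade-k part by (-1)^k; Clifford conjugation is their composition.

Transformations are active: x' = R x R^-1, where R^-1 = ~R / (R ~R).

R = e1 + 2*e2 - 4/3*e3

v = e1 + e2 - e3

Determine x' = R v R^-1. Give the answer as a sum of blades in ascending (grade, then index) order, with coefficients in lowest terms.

~R = e1 + 2*e2 - 4/3*e3, and R ~R = -61/9, so R^-1 = ~R / (-61/9).
R v = -13/3 - e12 + 1/3*e13 - 2/3*e23
Answer: 17/61*e1 + 95/61*e2 - 43/61*e3


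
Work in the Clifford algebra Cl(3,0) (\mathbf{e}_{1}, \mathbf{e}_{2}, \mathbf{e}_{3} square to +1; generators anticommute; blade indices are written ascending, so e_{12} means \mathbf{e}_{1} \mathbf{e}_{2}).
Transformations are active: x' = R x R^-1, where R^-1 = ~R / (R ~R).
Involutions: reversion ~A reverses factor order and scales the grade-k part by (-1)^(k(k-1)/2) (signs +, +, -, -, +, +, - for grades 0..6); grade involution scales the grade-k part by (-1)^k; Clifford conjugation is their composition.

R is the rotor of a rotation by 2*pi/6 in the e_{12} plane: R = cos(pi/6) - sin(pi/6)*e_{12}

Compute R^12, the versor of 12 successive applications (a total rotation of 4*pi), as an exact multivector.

Rotor phase runs at HALF the rotation angle; powers of one rotor simply add phase, so after 12 steps in e_{12} the phase is 12*pi/6 = 2 \pi and R^12 = cos(2 \pi) - sin(2 \pi)*e_{12}.
cos(2 \pi) = 1 and sin(2 \pi) = 0, so R^12 = 1. The total rotation 4*pi is 2 full turns, so every vector returns to itself, yet the rotor is +1, back on the identity sheet (an even number of 2*pi turns).
Answer: 1


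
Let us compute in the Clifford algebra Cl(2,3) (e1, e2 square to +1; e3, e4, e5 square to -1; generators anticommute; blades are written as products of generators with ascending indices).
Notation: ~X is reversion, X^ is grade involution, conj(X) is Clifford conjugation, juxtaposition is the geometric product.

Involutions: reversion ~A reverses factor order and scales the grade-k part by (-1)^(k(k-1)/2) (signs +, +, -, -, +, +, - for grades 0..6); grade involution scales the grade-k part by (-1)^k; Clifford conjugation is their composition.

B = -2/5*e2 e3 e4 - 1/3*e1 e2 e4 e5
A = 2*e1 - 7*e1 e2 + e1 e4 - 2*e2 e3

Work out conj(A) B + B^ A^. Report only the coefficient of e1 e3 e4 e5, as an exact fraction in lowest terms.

first term: -4/5*e4 - 1/3*e2 e5 + 7/3*e4 e5 - 2/5*e1 e2 e3 - 14/5*e1 e3 e4 + 2/3*e2 e4 e5 + 4/5*e1 e2 e3 e4 + 2/3*e1 e3 e4 e5
second term: -4/5*e4 + 1/3*e2 e5 - 7/3*e4 e5 + 2/5*e1 e2 e3 + 14/5*e1 e3 e4 - 2/3*e2 e4 e5 + 4/5*e1 e2 e3 e4 + 2/3*e1 e3 e4 e5
Answer: 4/3


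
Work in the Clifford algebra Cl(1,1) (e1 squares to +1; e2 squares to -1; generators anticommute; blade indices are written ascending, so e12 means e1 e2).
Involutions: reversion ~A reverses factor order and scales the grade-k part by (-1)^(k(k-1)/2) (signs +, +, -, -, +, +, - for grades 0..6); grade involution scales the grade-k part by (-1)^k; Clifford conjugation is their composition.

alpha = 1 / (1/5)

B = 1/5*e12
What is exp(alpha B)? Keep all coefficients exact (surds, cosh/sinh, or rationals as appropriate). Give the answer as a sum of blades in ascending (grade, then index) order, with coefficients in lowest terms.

B^2 = (1/5)^2*(e12)^2 = 1/25*(+1) = 1/25 (a basis 2-blade squares to minus the product of its generators' squares).
B^2 = 1/25 — since the square is positive, the closed form is hyperbolic: l = 1/5, alpha*l = 1, so exp(alpha B) = cosh(1) + (sinh(1)/(1/5))*B = cosh(1) + (5*sinh(1))*B.
Answer: cosh(1) + sinh(1)*e12


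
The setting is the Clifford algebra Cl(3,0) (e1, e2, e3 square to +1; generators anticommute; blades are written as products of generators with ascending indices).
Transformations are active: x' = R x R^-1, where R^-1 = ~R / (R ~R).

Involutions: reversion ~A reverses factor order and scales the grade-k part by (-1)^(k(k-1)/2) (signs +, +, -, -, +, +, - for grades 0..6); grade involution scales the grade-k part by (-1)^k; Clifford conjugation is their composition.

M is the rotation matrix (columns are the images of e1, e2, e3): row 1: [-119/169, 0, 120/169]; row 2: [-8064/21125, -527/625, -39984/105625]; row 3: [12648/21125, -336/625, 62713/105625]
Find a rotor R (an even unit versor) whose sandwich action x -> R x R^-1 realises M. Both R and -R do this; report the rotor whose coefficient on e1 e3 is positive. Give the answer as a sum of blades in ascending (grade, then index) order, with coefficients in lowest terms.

Method: write R = a + b12*e1 e2 + b13*e1 e3 + b23*e2 e3 with a^2 + b12^2 + b13^2 + b23^2 = 1 (so R^-1 = ~R). Expanding the columns R e_j ~R gives tr M = 4a^2 - 1 and, from the antisymmetric part, M21 - M12 = -4a*b12, M13 - M31 = 4a*b13, M32 - M23 = -4a*b23.
Here tr M = -4029/4225, so a^2 = (1 + tr M)/4 = 49/4225 and a = ±7/65. Taking a = 7/65: M21 - M12 = -8064/21125, M13 - M31 = 2352/21125, M32 - M23 = -672/4225, giving b12 = 288/325, b13 = 84/325, b23 = 24/65, i.e. R = 7/65 + 288/325*e1 e2 + 84/325*e1 e3 + 24/65*e2 e3.
Its e1 e3 coefficient is already positive.
Answer: 7/65 + 288/325*e1 e2 + 84/325*e1 e3 + 24/65*e2 e3. Key observation: the double cover Spin(3) -> SO(3) sends R and -R to the same matrix (trace -4029/4225 here), so the stated sign of the e1 e3 coefficient is what selects one sheet.


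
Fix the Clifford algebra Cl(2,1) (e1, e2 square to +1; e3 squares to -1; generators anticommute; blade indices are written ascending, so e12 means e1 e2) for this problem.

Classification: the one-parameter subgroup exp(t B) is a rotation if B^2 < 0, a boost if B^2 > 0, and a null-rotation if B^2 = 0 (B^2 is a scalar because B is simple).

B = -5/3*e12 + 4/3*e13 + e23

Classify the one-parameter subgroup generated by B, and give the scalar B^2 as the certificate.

B^2 term by term: the squares give (-5/3)^2*(e12)^2 + (4/3)^2*(e13)^2 + (1)^2*(e23)^2 = 25/9*(-1) + 16/9*(+1) + 1*(+1) = 0 (each basis 2-blade squares to minus the product of its generators' squares); cross terms between blades sharing an index anticommute and cancel. So B^2 = 0.
Answer: null-rotation, certificate B^2 = 0. The class reads off the invariant scalar 0 directly.


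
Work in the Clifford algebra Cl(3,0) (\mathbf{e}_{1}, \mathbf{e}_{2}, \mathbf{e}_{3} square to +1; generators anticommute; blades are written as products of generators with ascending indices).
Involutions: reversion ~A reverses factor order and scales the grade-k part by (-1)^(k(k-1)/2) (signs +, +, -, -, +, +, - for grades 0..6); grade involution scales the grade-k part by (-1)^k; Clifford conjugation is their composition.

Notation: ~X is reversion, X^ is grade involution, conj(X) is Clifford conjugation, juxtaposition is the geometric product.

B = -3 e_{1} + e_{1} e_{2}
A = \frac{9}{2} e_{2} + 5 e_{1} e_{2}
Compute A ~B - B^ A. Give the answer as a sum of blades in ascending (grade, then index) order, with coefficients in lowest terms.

first term: 5 + \frac{9}{2} e_{1} + 15 e_{2} + \frac{27}{2} e_{1} e_{2}
second term: -5 + \frac{9}{2} e_{1} + 15 e_{2} + \frac{27}{2} e_{1} e_{2}
Answer: 10


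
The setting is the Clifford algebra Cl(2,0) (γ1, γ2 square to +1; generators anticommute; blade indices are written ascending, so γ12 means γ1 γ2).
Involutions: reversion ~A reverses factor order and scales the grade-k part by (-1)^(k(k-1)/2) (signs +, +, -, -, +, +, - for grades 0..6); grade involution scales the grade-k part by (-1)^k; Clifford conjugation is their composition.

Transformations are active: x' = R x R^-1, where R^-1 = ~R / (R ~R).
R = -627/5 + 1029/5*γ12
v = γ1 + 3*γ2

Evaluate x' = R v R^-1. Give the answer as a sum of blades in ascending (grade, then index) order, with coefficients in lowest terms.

~R = -627/5 - 1029/5*γ12, and R ~R = 290394/5, so R^-1 = ~R / (290394/5).
R v = 492*γ1 - 582*γ2
Answer: -50409/16133*γ1 - 7853/16133*γ2


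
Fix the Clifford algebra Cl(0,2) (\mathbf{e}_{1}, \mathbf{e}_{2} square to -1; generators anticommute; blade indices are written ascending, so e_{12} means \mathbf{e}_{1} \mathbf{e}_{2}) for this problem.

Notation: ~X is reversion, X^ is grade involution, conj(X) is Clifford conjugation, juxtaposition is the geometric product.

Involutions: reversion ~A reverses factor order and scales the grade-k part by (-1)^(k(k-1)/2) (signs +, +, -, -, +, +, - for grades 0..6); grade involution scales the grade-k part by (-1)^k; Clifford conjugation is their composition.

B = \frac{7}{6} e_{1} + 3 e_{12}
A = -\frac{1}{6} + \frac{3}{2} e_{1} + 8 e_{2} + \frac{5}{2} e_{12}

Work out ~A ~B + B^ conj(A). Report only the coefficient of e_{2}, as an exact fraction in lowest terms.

first term: -\frac{37}{4} - \frac{871}{36} e_{1} + \frac{19}{12} e_{2} - \frac{53}{6} e_{12}
second term: \frac{23}{4} + \frac{871}{36} e_{1} - \frac{89}{12} e_{2} + \frac{53}{6} e_{12}
Answer: -\frac{35}{6}


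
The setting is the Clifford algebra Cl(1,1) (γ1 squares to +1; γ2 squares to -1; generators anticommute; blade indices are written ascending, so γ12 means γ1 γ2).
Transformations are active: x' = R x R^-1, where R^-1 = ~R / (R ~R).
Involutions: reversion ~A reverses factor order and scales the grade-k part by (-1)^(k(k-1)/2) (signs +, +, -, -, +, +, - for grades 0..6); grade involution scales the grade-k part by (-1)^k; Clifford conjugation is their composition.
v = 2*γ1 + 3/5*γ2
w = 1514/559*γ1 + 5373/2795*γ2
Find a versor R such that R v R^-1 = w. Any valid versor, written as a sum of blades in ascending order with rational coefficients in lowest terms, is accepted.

R = v + w = 2632/559*γ1 + 1410/559*γ2 works: the equal norms (91/25) guarantee its sandwich swaps v into w.
Answer: 2632/559*γ1 + 1410/559*γ2


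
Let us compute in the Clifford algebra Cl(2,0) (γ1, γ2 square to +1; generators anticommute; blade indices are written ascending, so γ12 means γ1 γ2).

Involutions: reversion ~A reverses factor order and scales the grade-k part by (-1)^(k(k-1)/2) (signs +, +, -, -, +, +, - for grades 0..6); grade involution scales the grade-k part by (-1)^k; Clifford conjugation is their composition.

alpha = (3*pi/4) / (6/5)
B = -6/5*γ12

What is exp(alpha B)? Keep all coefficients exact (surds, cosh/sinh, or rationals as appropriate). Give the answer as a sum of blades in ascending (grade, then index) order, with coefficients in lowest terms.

B^2 = (-6/5)^2*(γ12)^2 = 36/25*(-1) = -36/25 (a basis 2-blade squares to minus the product of its generators' squares).
B^2 = -36/25 — circular case — the even/odd split gives cos and sin: l = 6/5, alpha*l = 3*pi/4, so exp(alpha B) = cos(3*pi/4) + (sin(3*pi/4)/(6/5))*B = -sqrt(2)/2 + (5*sqrt(2)/12)*B.
Answer: -sqrt(2)/2 - sqrt(2)/2*γ12


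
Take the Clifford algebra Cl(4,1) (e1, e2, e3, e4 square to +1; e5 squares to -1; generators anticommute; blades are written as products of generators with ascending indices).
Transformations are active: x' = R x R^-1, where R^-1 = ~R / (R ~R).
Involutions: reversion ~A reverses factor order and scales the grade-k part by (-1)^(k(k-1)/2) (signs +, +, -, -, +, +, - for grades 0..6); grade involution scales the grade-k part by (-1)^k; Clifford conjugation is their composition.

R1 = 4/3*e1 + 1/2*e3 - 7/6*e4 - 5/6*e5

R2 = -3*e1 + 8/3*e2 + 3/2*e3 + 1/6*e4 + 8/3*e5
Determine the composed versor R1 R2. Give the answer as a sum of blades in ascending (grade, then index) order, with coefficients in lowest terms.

Distribute over the terms of R1 (each basis-blade product reordered to ascending indices, repeated generators contracted through their squares):
(4/3*e1) R2 = -4 + 32/9*e1 e2 + 2*e1 e3 + 2/9*e1 e4 + 32/9*e1 e5
(1/2*e3) R2 = 3/4 + 3/2*e1 e3 - 4/3*e2 e3 + 1/12*e3 e4 + 4/3*e3 e5
(-7/6*e4) R2 = -7/36 - 7/2*e1 e4 + 28/9*e2 e4 + 7/4*e3 e4 - 28/9*e4 e5
(-5/6*e5) R2 = 20/9 - 5/2*e1 e5 + 20/9*e2 e5 + 5/4*e3 e5 + 5/36*e4 e5
Summing the partial products and collecting blades:
Answer: -11/9 + 32/9*e1 e2 + 7/2*e1 e3 - 59/18*e1 e4 + 19/18*e1 e5 - 4/3*e2 e3 + 28/9*e2 e4 + 20/9*e2 e5 + 11/6*e3 e4 + 31/12*e3 e5 - 107/36*e4 e5


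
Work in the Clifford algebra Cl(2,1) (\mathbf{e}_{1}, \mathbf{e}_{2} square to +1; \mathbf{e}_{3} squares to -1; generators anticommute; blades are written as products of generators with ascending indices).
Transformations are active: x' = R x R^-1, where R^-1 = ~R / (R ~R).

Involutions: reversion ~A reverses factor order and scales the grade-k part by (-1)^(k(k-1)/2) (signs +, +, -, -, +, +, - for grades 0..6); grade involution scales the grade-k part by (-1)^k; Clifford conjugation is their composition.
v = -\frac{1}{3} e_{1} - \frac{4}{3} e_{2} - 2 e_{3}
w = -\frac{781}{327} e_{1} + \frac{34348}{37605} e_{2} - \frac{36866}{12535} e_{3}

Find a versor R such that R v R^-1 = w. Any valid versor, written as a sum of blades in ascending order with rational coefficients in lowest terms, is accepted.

Construction: equal norms (both -\frac{19}{9}) license R = v + w = -\frac{890}{327} e_{1} - \frac{5264}{12535} e_{2} - \frac{61936}{12535} e_{3} — nothing changes along that direction, while (v - w)/2 changes sign, so v maps onto w.
Answer: -\frac{890}{327} e_{1} - \frac{5264}{12535} e_{2} - \frac{61936}{12535} e_{3}


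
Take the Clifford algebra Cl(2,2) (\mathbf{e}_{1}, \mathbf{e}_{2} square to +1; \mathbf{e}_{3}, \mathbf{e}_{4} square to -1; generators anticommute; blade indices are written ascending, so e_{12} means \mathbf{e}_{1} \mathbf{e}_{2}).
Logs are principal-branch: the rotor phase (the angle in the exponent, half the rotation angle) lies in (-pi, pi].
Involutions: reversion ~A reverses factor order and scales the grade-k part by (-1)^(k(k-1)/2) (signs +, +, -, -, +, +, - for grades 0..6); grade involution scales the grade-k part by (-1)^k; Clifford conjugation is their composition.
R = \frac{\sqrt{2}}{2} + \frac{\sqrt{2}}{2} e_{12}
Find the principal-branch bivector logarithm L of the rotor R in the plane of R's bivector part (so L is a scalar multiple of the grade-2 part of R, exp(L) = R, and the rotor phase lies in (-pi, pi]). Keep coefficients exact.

The scalar part of R is \frac{\sqrt{2}}{2}, so the principal-branch rotor phase is pinned; divide the bivector part by its sine to get the unit plane — L is the phase times that plane.
Concretely: cos(phase) = \frac{\sqrt{2}}{2} gives phase = ±\frac{\pi}{4}, and since phase/sin(phase) is even the sign is immaterial: L = (phase/sin(phase)) * <R>_2 = (\frac{\sqrt{2} \pi}{4}) * <R>_2.
Answer: \frac{\pi}{4} e_{12}


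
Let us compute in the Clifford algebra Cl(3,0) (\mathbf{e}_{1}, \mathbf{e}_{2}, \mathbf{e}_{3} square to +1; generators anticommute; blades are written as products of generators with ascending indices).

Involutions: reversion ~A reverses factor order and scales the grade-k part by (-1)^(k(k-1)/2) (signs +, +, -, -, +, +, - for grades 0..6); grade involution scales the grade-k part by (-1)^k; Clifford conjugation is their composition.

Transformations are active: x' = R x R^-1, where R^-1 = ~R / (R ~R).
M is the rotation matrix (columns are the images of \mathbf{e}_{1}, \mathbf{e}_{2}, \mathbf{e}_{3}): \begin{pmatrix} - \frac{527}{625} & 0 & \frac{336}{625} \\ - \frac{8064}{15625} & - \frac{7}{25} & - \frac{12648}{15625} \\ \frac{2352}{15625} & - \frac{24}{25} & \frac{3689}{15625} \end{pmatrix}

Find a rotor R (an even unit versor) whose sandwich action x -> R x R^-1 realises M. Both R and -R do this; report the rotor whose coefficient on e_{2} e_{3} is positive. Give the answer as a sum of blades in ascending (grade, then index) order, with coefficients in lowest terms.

Method: write R = a + b12*e_{1} e_{2} + b13*e_{1} e_{3} + b23*e_{2} e_{3} with a^2 + b12^2 + b13^2 + b23^2 = 1 (so R^-1 = ~R). Expanding the columns R e_j ~R gives tr M = 4a^2 - 1 and, from the antisymmetric part, M21 - M12 = -4a*b12, M13 - M31 = 4a*b13, M32 - M23 = -4a*b23.
Here tr M = -\frac{13861}{15625}, so a^2 = (1 + tr M)/4 = \frac{441}{15625} and a = ±\frac{21}{125}. Taking a = \frac{21}{125}: M21 - M12 = -\frac{8064}{15625}, M13 - M31 = \frac{6048}{15625}, M32 - M23 = -\frac{2352}{15625}, giving b12 = \frac{96}{125}, b13 = \frac{72}{125}, b23 = \frac{28}{125}, i.e. R = \frac{21}{125} + \frac{96}{125} e_{1} e_{2} + \frac{72}{125} e_{1} e_{3} + \frac{28}{125} e_{2} e_{3}.
Its e_{2} e_{3} coefficient is already positive.
Answer: \frac{21}{125} + \frac{96}{125} e_{1} e_{2} + \frac{72}{125} e_{1} e_{3} + \frac{28}{125} e_{2} e_{3}. Note: both R and -R realise this M (trace -\frac{13861}{15625}); the covering map identifies them, and the e_{2} e_{3}-coefficient sign is the tie-breaker.


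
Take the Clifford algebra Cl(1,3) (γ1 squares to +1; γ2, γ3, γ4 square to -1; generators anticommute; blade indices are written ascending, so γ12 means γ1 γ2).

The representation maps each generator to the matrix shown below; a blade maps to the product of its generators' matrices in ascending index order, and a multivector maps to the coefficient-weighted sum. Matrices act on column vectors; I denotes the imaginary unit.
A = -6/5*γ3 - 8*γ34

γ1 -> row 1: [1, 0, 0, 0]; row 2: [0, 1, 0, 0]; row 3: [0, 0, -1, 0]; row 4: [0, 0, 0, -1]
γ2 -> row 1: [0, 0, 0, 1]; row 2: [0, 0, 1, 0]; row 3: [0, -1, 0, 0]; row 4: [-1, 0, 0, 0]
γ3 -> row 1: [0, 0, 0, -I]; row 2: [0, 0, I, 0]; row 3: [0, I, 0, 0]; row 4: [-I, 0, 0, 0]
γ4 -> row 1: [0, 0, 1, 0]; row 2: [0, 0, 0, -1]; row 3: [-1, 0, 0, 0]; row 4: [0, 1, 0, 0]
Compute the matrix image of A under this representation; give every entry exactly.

Bivector images (products of the table entries): rho(γ34) = rho(γ3)rho(γ4) = row 1: [0, -I, 0, 0]; row 2: [-I, 0, 0, 0]; row 3: [0, 0, 0, -I]; row 4: [0, 0, -I, 0].
M = (-6/5)*rho(γ3) + (-8)*rho(γ34), summed entrywise:
Answer: row 1: [0, 8*I, 0, 6*I/5]; row 2: [8*I, 0, -6*I/5, 0]; row 3: [0, -6*I/5, 0, 8*I]; row 4: [6*I/5, 0, 8*I, 0]


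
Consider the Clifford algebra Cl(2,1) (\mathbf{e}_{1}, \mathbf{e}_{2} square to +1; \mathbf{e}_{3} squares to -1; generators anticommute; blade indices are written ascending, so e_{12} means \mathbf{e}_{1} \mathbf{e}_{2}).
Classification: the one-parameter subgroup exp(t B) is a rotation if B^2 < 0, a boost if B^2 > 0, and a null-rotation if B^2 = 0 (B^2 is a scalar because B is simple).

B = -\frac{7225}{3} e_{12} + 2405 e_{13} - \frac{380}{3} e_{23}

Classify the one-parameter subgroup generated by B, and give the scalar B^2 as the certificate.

B^2 term by term: the squares give (-\frac{7225}{3})^2*(e_{12})^2 + (2405)^2*(e_{13})^2 + (-\frac{380}{3})^2*(e_{23})^2 = \frac{52200625}{9}*(-1) + 5784025*(+1) + \frac{144400}{9}*(+1) = 0 (each basis 2-blade squares to minus the product of its generators' squares); cross terms between blades sharing an index anticommute and cancel. So B^2 = 0.
Answer: null-rotation, certificate B^2 = 0. Check the certificate: B^2 = 0, and that sign is decisive whatever form B takes.


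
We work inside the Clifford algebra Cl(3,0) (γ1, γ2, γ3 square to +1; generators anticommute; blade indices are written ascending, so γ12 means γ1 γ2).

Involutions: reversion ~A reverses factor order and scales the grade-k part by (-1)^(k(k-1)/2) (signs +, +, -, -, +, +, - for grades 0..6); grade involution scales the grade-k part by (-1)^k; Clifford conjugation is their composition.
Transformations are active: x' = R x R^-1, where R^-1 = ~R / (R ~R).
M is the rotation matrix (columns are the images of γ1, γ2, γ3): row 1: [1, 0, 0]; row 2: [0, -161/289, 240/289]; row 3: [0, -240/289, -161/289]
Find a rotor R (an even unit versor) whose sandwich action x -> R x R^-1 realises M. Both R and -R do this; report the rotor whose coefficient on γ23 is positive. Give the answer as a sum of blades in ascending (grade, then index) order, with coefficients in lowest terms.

Method: write R = a + b12*γ12 + b13*γ13 + b23*γ23 with a^2 + b12^2 + b13^2 + b23^2 = 1 (so R^-1 = ~R). Expanding the columns R e_j ~R gives tr M = 4a^2 - 1 and, from the antisymmetric part, M21 - M12 = -4a*b12, M13 - M31 = 4a*b13, M32 - M23 = -4a*b23.
Here tr M = -33/289, so a^2 = (1 + tr M)/4 = 64/289 and a = ±8/17. Taking a = 8/17: M21 - M12 = 0, M13 - M31 = 0, M32 - M23 = -480/289, giving b12 = 0, b13 = 0, b23 = 15/17, i.e. R = 8/17 + 15/17*γ23.
Its γ23 coefficient is already positive.
Answer: 8/17 + 15/17*γ23. Recall the cover is two-to-one: with M of trace -33/289, both preimages act alike, and the stated γ23 sign chooses the sheet.


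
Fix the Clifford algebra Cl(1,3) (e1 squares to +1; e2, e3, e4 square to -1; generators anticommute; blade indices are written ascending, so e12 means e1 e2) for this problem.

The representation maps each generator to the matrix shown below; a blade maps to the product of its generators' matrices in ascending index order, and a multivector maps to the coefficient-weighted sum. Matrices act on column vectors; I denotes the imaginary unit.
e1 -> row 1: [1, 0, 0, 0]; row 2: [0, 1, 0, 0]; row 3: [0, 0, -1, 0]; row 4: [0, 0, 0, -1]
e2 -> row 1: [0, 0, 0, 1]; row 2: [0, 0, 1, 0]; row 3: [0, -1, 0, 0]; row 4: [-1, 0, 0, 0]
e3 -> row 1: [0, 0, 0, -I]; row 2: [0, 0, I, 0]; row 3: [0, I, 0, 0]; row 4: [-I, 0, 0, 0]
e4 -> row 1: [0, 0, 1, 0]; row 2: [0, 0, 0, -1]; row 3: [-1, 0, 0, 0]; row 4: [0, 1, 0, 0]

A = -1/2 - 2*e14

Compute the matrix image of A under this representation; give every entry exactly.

Bivector images (products of the table entries): rho(e14) = rho(e1)rho(e4) = row 1: [0, 0, 1, 0]; row 2: [0, 0, 0, -1]; row 3: [1, 0, 0, 0]; row 4: [0, -1, 0, 0].
M = (-1/2)*1 + (-2)*rho(e14), summed entrywise (1 is the identity matrix):
Answer: row 1: [-1/2, 0, -2, 0]; row 2: [0, -1/2, 0, 2]; row 3: [-2, 0, -1/2, 0]; row 4: [0, 2, 0, -1/2]


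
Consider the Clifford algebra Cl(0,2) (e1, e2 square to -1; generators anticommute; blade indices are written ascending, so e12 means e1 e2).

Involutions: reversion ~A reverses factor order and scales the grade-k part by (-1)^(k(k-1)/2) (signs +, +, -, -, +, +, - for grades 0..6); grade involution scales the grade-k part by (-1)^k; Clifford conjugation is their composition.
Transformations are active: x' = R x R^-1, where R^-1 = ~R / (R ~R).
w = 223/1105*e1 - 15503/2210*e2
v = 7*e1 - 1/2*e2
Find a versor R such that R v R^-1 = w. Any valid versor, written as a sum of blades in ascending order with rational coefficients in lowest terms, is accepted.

Construction: equal norms (both -197/4) license R = v + w = 7958/1105*e1 - 8304/1105*e2 — nothing changes along that direction, while (v - w)/2 changes sign, so v maps onto w.
Answer: 7958/1105*e1 - 8304/1105*e2


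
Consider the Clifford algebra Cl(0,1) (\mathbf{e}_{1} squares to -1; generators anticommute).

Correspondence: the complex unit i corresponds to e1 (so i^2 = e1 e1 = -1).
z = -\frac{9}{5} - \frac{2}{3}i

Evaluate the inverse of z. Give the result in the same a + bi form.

In blades: z = -\frac{9}{5} - \frac{2}{3} e_{1}.
With qbar = -\frac{9}{5} + \frac{2}{3} e_{1} (scalar fixed, mapped units negated), z qbar = \frac{829}{225} (the sum of squared coefficients), so z^-1 = qbar / (\frac{829}{225}) = -\frac{405}{829} + \frac{150}{829} e_{1}; translating back:
Answer: -\frac{405}{829} + \frac{150}{829}i


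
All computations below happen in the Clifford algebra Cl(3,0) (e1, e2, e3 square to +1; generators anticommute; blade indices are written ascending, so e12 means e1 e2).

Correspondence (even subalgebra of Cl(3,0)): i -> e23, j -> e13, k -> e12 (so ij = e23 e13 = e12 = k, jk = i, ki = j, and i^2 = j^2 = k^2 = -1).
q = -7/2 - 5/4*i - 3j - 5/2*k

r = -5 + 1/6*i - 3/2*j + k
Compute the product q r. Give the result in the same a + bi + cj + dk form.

In blades: q = -7/2 - 5/2*e12 - 3*e13 - 5/4*e23, r = -5 + e12 - 3/2*e13 + 1/6*e23.
Distribute q over r term by term (generator squares from the signature, products reordered to ascending indices): (-7/2)*r = 35/2 - 7/2*e12 + 21/4*e13 - 7/12*e23; (-5/2*e12)*r = 5/2 + 25/2*e12 - 5/12*e13 - 15/4*e23; (-3*e13)*r = -9/2 + 1/2*e12 + 15*e13 - 3*e23; (-5/4*e23)*r = 5/24 + 15/8*e12 + 5/4*e13 + 25/4*e23.
Sum: 377/24 + 91/8*e12 + 253/12*e13 - 13/12*e23; translating back through the correspondence:
Answer: 377/24 - 13/12*i + 253/12*j + 91/8*k


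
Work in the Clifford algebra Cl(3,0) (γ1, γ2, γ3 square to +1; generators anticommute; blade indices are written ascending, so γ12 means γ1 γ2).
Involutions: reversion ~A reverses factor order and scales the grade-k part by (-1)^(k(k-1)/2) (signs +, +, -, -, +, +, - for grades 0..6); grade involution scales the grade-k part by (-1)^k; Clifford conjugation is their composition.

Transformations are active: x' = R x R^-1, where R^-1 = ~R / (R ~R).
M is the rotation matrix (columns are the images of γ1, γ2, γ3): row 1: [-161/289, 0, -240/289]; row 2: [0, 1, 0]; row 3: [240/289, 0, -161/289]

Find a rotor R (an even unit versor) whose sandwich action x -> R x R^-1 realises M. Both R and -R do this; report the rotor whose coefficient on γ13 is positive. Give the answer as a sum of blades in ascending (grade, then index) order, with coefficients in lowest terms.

Method: write R = a + b12*γ12 + b13*γ13 + b23*γ23 with a^2 + b12^2 + b13^2 + b23^2 = 1 (so R^-1 = ~R). Expanding the columns R e_j ~R gives tr M = 4a^2 - 1 and, from the antisymmetric part, M21 - M12 = -4a*b12, M13 - M31 = 4a*b13, M32 - M23 = -4a*b23.
Here tr M = -33/289, so a^2 = (1 + tr M)/4 = 64/289 and a = ±8/17. Taking a = 8/17: M21 - M12 = 0, M13 - M31 = -480/289, M32 - M23 = 0, giving b12 = 0, b13 = -15/17, b23 = 0, i.e. R = 8/17 - 15/17*γ13.
Its γ13 coefficient is negative, so report the other preimage -R.
Answer: -8/17 + 15/17*γ13. Sheet selection: the two-to-one cover makes ±R indistinguishable at the matrix level (trace -33/289), so uniqueness comes from the required sign on γ13.


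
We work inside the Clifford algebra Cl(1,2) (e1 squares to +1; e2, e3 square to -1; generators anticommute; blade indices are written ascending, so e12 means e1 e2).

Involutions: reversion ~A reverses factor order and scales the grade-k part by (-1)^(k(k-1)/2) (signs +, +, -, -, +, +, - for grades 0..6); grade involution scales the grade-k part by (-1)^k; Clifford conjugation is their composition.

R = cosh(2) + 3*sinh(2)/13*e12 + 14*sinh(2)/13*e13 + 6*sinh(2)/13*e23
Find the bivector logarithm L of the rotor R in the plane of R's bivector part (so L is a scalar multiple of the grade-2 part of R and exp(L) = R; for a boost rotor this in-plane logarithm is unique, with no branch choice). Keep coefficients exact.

The scalar part of R is cosh(2), which fixes the rapidity magnitude through cosh (cosh is even, so it cannot fix the sign — the bivector part carries that); dividing the bivector part by sinh of the rapidity gives the plane, and L = rapidity * plane, where the joint sign ambiguity of (rapidity, plane) cancels in the product.
Concretely: cosh(rapidity) = cosh(2) gives rapidity = ±2, and since rapidity/sinh(rapidity) is even the sign is immaterial: L = (rapidity/sinh(rapidity)) * <R>_2 = (2/sinh(2)) * <R>_2.
Answer: 6/13*e12 + 28/13*e13 + 12/13*e23


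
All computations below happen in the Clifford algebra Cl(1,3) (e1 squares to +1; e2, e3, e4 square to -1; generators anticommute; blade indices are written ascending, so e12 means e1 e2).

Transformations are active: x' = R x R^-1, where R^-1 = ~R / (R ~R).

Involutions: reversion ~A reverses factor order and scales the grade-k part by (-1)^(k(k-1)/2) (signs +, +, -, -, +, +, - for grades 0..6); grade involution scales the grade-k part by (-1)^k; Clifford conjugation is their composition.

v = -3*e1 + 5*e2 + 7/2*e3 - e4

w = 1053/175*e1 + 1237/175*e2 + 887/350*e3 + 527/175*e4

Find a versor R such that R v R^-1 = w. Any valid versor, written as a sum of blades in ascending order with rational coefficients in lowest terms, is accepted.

R = v + w = 528/175*e1 + 2112/175*e2 + 1056/175*e3 + 352/175*e4 works: the equal norms (-117/4) guarantee its sandwich swaps v into w.
Answer: 528/175*e1 + 2112/175*e2 + 1056/175*e3 + 352/175*e4


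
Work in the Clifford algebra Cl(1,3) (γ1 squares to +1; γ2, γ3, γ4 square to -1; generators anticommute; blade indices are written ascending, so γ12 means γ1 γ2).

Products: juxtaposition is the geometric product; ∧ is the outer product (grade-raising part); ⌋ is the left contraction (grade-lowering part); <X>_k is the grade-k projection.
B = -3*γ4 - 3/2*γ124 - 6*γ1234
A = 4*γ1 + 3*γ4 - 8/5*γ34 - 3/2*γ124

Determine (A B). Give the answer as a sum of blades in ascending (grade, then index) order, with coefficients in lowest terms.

step 1: 27/4 + 21/5*γ3 - 48/5*γ12 - 12*γ14 - 6*γ24 - 102/5*γ123 - 24*γ234
Answer: 27/4 + 21/5*γ3 - 48/5*γ12 - 12*γ14 - 6*γ24 - 102/5*γ123 - 24*γ234


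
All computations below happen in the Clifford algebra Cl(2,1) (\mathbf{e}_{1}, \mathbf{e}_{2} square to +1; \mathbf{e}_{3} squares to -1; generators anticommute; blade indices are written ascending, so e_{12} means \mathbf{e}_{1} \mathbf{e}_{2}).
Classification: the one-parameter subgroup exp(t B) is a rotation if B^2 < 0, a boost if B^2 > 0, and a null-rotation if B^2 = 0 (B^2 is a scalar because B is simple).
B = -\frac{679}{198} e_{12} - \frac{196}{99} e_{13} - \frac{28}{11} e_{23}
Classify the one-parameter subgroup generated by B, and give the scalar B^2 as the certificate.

B^2 term by term: the squares give (-\frac{679}{198})^2*(e_{12})^2 + (-\frac{196}{99})^2*(e_{13})^2 + (-\frac{28}{11})^2*(e_{23})^2 = \frac{461041}{39204}*(-1) + \frac{38416}{9801}*(+1) + \frac{784}{121}*(+1) = -\frac{49}{36} (each basis 2-blade squares to minus the product of its generators' squares); cross terms between blades sharing an index anticommute and cancel. So B^2 = -\frac{49}{36}.
Answer: rotation, certificate B^2 = -\frac{49}{36}. Why this suffices: the scalar -\frac{49}{36} survives any versor conjugation, so its sign alone determines the class however B is presented.


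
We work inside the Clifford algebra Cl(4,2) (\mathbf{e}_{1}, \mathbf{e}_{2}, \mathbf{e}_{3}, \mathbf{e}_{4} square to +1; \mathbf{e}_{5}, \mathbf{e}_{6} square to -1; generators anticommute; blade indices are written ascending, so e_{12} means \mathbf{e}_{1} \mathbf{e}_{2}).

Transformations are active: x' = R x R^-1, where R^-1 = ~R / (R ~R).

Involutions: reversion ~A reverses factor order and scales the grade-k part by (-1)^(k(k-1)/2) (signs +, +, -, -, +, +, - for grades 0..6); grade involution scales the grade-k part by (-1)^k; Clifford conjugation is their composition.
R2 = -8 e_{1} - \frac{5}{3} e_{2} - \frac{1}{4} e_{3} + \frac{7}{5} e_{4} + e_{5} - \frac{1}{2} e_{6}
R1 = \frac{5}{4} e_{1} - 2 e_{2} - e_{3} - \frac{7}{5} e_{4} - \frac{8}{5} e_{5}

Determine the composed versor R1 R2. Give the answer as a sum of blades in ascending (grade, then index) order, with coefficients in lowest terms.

Distribute over the terms of R1 (each basis-blade product reordered to ascending indices, repeated generators contracted through their squares):
(\frac{5}{4} e_{1}) R2 = -10 - \frac{25}{12} e_{12} - \frac{5}{16} e_{13} + \frac{7}{4} e_{14} + \frac{5}{4} e_{15} - \frac{5}{8} e_{16}
(-2 e_{2}) R2 = \frac{10}{3} - 16 e_{12} + \frac{1}{2} e_{23} - \frac{14}{5} e_{24} - 2 e_{25} + e_{26}
(-e_{3}) R2 = \frac{1}{4} - 8 e_{13} - \frac{5}{3} e_{23} - \frac{7}{5} e_{34} - e_{35} + \frac{1}{2} e_{36}
(-\frac{7}{5} e_{4}) R2 = -\frac{49}{25} - \frac{56}{5} e_{14} - \frac{7}{3} e_{24} - \frac{7}{20} e_{34} - \frac{7}{5} e_{45} + \frac{7}{10} e_{46}
(-\frac{8}{5} e_{5}) R2 = \frac{8}{5} - \frac{64}{5} e_{15} - \frac{8}{3} e_{25} - \frac{2}{5} e_{35} + \frac{56}{25} e_{45} + \frac{4}{5} e_{56}
Summing the partial products and collecting blades:
Answer: -\frac{2033}{300} - \frac{217}{12} e_{12} - \frac{133}{16} e_{13} - \frac{189}{20} e_{14} - \frac{231}{20} e_{15} - \frac{5}{8} e_{16} - \frac{7}{6} e_{23} - \frac{77}{15} e_{24} - \frac{14}{3} e_{25} + e_{26} - \frac{7}{4} e_{34} - \frac{7}{5} e_{35} + \frac{1}{2} e_{36} + \frac{21}{25} e_{45} + \frac{7}{10} e_{46} + \frac{4}{5} e_{56}


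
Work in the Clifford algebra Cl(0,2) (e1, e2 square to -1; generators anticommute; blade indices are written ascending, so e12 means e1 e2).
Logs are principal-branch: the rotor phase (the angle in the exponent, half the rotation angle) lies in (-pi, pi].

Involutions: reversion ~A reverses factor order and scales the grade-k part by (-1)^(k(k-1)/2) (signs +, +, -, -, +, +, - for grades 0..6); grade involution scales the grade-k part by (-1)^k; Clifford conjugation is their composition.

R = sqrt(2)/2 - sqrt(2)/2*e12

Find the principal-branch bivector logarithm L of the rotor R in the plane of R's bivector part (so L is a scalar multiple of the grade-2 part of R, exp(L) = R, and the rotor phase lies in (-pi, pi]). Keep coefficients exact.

The scalar part of R is sqrt(2)/2, which fixes the principal-branch rotor phase; the unit plane is then the bivector part divided by the sine of that phase, and L is that plane scaled by the phase.
Concretely: cos(phase) = sqrt(2)/2 gives phase = ±pi/4, and since phase/sin(phase) is even the sign is immaterial: L = (phase/sin(phase)) * <R>_2 = (sqrt(2)*pi/4) * <R>_2.
Answer: -pi/4*e12


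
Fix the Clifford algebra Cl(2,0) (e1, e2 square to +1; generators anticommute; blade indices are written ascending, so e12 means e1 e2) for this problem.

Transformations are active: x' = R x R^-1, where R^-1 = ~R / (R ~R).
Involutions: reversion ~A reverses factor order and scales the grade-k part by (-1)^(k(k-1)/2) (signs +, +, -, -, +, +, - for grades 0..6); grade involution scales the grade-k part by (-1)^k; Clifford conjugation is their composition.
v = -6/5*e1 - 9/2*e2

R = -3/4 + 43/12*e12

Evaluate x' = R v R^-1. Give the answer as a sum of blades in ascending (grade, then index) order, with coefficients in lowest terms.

~R = -3/4 - 43/12*e12, and R ~R = 965/72, so R^-1 = ~R / (965/72).
R v = -609/40*e1 + 307/40*e2
Answer: 28023/9650*e1 + 17568/4825*e2
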